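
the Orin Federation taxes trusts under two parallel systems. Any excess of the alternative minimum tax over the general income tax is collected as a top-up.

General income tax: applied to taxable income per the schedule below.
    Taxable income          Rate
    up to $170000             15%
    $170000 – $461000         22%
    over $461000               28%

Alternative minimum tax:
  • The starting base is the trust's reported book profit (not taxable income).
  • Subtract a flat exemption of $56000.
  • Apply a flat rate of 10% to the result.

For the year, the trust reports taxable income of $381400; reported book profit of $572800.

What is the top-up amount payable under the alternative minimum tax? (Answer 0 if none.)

Alternative minimum tax:
  Base (reported book profit): $572800
  Less exemption $56000 → base $516800
  $516800 × 10% = $51680

General income tax:
  $170000 × 15% = $25500
  $211400 × 22% = $46508
  → $72008

$51680 ≤ $72008, so no add-on is due.

$0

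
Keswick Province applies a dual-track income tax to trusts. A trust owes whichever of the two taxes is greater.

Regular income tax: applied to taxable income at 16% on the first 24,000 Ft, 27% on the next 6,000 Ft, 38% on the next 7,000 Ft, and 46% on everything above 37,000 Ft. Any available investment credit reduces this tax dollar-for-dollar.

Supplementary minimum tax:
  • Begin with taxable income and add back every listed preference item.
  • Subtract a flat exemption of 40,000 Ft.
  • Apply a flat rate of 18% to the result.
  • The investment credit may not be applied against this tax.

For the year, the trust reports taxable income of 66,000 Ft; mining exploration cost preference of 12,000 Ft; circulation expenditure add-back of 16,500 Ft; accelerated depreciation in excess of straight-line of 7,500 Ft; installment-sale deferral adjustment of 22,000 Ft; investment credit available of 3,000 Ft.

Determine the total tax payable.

18,460 Ft

Supplementary minimum tax:
  Adjusted income: 66,000 Ft + 12,000 Ft + 16,500 Ft + 7,500 Ft + 22,000 Ft = 124,000 Ft
  Less exemption 40,000 Ft → base 84,000 Ft
  84,000 Ft × 18% = 15,120 Ft

Regular income tax:
  24,000 Ft × 16% = 3,840 Ft
  6,000 Ft × 27% = 1,620 Ft
  7,000 Ft × 38% = 2,660 Ft
  29,000 Ft × 46% = 13,340 Ft
  → 21,460 Ft
  Less investment credit 3,000 Ft → 18,460 Ft

18,460 Ft > 15,120 Ft, so the regular income tax governs.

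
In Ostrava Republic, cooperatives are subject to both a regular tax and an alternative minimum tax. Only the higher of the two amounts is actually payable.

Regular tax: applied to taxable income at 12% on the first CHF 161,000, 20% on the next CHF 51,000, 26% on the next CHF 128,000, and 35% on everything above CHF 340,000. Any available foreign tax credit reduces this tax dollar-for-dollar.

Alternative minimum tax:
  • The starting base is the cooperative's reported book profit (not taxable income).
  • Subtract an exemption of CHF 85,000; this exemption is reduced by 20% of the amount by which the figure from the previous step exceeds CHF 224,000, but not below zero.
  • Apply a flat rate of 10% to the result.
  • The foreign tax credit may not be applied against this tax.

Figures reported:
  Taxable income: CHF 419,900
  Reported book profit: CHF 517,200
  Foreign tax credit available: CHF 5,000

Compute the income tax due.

CHF 85,765

Regular tax:
  CHF 161,000 × 12% = CHF 19,320
  CHF 51,000 × 20% = CHF 10,200
  CHF 128,000 × 26% = CHF 33,280
  CHF 79,900 × 35% = CHF 27,965
  → CHF 90,765
  Less foreign tax credit CHF 5,000 → CHF 85,765

Alternative minimum tax:
  Base (reported book profit): CHF 517,200
  Exemption: CHF 85,000 − 20% × (CHF 517,200 − CHF 224,000) = CHF 85,000 − CHF 58,640 = CHF 26,360
  Base: CHF 517,200 − CHF 26,360 = CHF 490,840
  CHF 490,840 × 10% = CHF 49,084

CHF 85,765 > CHF 49,084, so the regular tax governs.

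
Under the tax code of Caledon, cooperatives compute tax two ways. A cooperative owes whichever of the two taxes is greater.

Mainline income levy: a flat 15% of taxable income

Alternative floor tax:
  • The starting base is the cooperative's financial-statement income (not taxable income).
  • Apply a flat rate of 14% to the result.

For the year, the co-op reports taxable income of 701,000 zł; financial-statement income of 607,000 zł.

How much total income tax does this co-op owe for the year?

Alternative floor tax:
  Base (financial-statement income): 607,000 zł
  607,000 zł × 14% = 84,980 zł

Mainline income levy:
  701,000 zł × 15% = 105,150 zł

105,150 zł > 84,980 zł, so the mainline income levy governs.

105,150 zł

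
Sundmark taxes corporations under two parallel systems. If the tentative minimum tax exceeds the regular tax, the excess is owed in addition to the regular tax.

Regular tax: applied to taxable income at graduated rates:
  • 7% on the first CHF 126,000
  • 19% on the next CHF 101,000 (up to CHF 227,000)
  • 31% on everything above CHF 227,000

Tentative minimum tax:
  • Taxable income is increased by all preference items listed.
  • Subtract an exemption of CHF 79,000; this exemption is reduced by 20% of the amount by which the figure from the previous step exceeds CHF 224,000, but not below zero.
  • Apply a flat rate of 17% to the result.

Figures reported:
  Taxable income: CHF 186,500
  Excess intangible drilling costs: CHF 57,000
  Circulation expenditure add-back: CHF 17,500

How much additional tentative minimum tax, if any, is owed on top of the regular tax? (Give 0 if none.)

Tentative minimum tax:
  Adjusted income: CHF 186,500 + CHF 57,000 + CHF 17,500 = CHF 261,000
  Exemption: CHF 79,000 − 20% × (CHF 261,000 − CHF 224,000) = CHF 79,000 − CHF 7,400 = CHF 71,600
  Base: CHF 261,000 − CHF 71,600 = CHF 189,400
  CHF 189,400 × 17% = CHF 32,198

Regular tax:
  CHF 126,000 × 7% = CHF 8,820
  CHF 60,500 × 19% = CHF 11,495
  → CHF 20,315

Excess of tentative minimum tax over regular tax: CHF 32,198 − CHF 20,315 = CHF 11,883.

CHF 11,883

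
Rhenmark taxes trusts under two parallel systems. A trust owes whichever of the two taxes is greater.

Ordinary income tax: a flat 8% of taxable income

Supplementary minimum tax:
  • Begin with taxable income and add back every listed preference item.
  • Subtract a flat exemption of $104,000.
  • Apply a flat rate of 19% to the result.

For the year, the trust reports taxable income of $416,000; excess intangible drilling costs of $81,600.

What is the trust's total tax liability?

Supplementary minimum tax:
  Adjusted income: $416,000 + $81,600 = $497,600
  Less exemption $104,000 → base $393,600
  $393,600 × 19% = $74,784

Ordinary income tax:
  $416,000 × 8% = $33,280

$74,784 > $33,280, so the supplementary minimum tax is the binding amount.

$74,784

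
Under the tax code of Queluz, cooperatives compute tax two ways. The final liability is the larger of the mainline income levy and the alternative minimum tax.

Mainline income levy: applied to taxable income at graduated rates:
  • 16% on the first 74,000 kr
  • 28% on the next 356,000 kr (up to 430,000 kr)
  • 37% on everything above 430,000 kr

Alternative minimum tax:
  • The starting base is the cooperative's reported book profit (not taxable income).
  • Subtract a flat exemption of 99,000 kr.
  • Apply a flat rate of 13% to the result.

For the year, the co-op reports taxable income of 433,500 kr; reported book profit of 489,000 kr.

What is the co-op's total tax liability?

112,815 kr

Alternative minimum tax:
  Base (reported book profit): 489,000 kr
  Less exemption 99,000 kr → base 390,000 kr
  390,000 kr × 13% = 50,700 kr

Mainline income levy:
  74,000 kr × 16% = 11,840 kr
  356,000 kr × 28% = 99,680 kr
  3,500 kr × 37% = 1,295 kr
  → 112,815 kr

112,815 kr > 50,700 kr, so the mainline income levy governs.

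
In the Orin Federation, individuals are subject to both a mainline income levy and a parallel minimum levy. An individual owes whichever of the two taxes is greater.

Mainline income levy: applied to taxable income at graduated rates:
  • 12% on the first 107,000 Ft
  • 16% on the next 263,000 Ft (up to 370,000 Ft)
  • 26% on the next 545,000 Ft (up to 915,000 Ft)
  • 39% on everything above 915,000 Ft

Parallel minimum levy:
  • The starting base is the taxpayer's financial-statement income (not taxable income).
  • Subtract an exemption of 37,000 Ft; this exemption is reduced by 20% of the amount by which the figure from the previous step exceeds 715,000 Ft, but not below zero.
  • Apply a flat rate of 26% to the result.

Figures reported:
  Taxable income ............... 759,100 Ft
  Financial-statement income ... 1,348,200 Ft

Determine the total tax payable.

Parallel minimum levy:
  Base (financial-statement income): 1,348,200 Ft
  Exemption: 20% × (1,348,200 Ft − 715,000 Ft) = 126,640 Ft ≥ 37,000 Ft, so the exemption is fully phased out
  Base: 1,348,200 Ft − 0 Ft = 1,348,200 Ft
  1,348,200 Ft × 26% = 350,532 Ft

Mainline income levy:
  107,000 Ft × 12% = 12,840 Ft
  263,000 Ft × 16% = 42,080 Ft
  389,100 Ft × 26% = 101,166 Ft
  → 156,086 Ft

350,532 Ft > 156,086 Ft, so the parallel minimum levy is the binding amount.

350,532 Ft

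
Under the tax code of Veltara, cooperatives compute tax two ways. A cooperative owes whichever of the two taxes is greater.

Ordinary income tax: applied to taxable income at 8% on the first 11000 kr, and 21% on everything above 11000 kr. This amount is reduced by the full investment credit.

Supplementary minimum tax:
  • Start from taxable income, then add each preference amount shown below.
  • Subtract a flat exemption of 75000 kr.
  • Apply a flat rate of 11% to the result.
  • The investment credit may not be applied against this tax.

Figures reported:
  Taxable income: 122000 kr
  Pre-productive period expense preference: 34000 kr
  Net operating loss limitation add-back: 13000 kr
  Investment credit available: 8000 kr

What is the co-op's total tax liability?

Supplementary minimum tax:
  Adjusted income: 122000 kr + 34000 kr + 13000 kr = 169000 kr
  Less exemption 75000 kr → base 94000 kr
  94000 kr × 11% = 10340 kr

Ordinary income tax:
  11000 kr × 8% = 880 kr
  111000 kr × 21% = 23310 kr
  → 24190 kr
  Less investment credit 8000 kr → 16190 kr

16190 kr > 10340 kr, so the ordinary income tax governs.

16190 kr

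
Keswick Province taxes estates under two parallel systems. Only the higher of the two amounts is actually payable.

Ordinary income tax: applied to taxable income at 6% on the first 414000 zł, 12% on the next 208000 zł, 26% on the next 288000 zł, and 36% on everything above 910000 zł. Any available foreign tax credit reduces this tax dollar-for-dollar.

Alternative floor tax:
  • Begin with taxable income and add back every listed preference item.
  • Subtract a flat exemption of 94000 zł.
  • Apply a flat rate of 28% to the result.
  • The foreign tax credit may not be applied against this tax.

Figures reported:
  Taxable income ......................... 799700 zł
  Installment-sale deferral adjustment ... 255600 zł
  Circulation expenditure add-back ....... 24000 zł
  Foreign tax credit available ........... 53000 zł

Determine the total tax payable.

Ordinary income tax:
  414000 zł × 6% = 24840 zł
  208000 zł × 12% = 24960 zł
  177700 zł × 26% = 46202 zł
  → 96002 zł
  Less foreign tax credit 53000 zł → 43002 zł

Alternative floor tax:
  Adjusted income: 799700 zł + 255600 zł + 24000 zł = 1079300 zł
  Less exemption 94000 zł → base 985300 zł
  985300 zł × 28% = 275884 zł

275884 zł > 43002 zł, so the alternative floor tax is the binding amount.

275884 zł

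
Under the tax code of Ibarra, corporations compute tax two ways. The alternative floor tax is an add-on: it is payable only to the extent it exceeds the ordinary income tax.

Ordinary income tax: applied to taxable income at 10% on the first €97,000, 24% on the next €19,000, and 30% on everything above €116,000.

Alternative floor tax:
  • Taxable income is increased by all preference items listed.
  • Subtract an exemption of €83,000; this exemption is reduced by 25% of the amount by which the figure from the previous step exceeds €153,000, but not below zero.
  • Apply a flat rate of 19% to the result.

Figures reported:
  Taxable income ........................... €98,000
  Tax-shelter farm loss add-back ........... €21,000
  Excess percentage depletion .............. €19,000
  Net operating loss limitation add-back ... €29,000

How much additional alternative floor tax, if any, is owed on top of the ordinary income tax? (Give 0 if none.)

Alternative floor tax:
  Adjusted income: €98,000 + €21,000 + €19,000 + €29,000 = €167,000
  Exemption: €83,000 − 25% × (€167,000 − €153,000) = €83,000 − €3,500 = €79,500
  Base: €167,000 − €79,500 = €87,500
  €87,500 × 19% = €16,625

Ordinary income tax:
  €97,000 × 10% = €9,700
  €1,000 × 24% = €240
  → €9,940

Excess of alternative floor tax over ordinary income tax: €16,625 − €9,940 = €6,685.

€6,685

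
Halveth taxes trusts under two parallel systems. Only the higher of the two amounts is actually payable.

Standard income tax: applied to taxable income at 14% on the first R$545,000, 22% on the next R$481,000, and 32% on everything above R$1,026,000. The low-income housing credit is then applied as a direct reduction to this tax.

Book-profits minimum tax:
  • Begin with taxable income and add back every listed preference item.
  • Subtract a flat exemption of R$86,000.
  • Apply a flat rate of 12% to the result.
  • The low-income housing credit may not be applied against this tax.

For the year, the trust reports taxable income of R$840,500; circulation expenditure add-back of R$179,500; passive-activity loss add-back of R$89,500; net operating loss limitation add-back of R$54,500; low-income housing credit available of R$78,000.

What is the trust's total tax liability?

R$129,360

Standard income tax:
  R$545,000 × 14% = R$76,300
  R$295,500 × 22% = R$65,010
  → R$141,310
  Less low-income housing credit R$78,000 → R$63,310

Book-profits minimum tax:
  Adjusted income: R$840,500 + R$179,500 + R$89,500 + R$54,500 = R$1,164,000
  Less exemption R$86,000 → base R$1,078,000
  R$1,078,000 × 12% = R$129,360

R$129,360 > R$63,310, so the book-profits minimum tax is the binding amount.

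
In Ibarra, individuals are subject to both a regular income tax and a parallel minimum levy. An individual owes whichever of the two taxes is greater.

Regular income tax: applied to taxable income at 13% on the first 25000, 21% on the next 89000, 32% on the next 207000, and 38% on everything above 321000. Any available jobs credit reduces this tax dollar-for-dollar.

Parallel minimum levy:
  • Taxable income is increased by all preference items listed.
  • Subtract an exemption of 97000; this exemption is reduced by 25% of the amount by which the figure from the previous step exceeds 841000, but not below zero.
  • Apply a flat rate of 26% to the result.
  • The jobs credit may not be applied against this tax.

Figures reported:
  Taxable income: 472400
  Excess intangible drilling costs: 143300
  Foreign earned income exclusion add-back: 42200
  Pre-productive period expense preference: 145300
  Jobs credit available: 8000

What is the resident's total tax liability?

Regular income tax:
  25000 × 13% = 3250
  89000 × 21% = 18690
  207000 × 32% = 66240
  151400 × 38% = 57532
  → 145712
  Less jobs credit 8000 → 137712

Parallel minimum levy:
  Adjusted income: 472400 + 143300 + 42200 + 145300 = 803200
  Exemption: 803200 ≤ 841000, so full 97000 applies
  Base: 803200 − 97000 = 706200
  706200 × 26% = 183612

183612 > 137712, so the parallel minimum levy is the binding amount.

183612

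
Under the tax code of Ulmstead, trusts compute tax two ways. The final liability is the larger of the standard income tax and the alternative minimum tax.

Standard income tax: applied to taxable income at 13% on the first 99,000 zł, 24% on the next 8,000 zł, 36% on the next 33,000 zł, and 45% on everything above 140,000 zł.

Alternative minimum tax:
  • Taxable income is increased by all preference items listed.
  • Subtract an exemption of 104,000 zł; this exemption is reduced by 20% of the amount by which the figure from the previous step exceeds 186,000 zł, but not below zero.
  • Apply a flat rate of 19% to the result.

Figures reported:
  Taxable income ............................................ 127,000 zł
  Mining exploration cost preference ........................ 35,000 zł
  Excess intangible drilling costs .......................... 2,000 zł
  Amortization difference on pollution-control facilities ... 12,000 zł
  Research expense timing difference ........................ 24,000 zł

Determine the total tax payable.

Standard income tax:
  99,000 zł × 13% = 12,870 zł
  8,000 zł × 24% = 1,920 zł
  20,000 zł × 36% = 7,200 zł
  → 21,990 zł

Alternative minimum tax:
  Adjusted income: 127,000 zł + 35,000 zł + 2,000 zł + 12,000 zł + 24,000 zł = 200,000 zł
  Exemption: 104,000 zł − 20% × (200,000 zł − 186,000 zł) = 104,000 zł − 2,800 zł = 101,200 zł
  Base: 200,000 zł − 101,200 zł = 98,800 zł
  98,800 zł × 19% = 18,772 zł

21,990 zł > 18,772 zł, so the standard income tax governs.

21,990 zł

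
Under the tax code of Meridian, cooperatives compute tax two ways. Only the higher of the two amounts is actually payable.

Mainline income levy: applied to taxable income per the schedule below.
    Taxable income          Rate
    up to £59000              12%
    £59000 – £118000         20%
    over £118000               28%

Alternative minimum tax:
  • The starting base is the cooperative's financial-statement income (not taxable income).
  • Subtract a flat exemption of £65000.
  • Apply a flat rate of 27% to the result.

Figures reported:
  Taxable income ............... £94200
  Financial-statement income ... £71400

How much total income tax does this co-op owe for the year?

Alternative minimum tax:
  Base (financial-statement income): £71400
  Less exemption £65000 → base £6400
  £6400 × 27% = £1728

Mainline income levy:
  £59000 × 12% = £7080
  £35200 × 20% = £7040
  → £14120

£14120 > £1728, so the mainline income levy governs.

£14120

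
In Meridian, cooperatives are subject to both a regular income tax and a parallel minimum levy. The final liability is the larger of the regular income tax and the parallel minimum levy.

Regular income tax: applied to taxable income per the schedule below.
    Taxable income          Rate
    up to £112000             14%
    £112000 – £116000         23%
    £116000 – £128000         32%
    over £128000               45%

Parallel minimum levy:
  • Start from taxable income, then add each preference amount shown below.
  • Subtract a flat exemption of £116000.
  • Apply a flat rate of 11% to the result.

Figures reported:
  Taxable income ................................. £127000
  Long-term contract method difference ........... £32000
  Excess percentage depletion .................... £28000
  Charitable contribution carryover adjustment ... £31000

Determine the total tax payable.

£20120

Parallel minimum levy:
  Adjusted income: £127000 + £32000 + £28000 + £31000 = £218000
  Less exemption £116000 → base £102000
  £102000 × 11% = £11220

Regular income tax:
  £112000 × 14% = £15680
  £4000 × 23% = £920
  £11000 × 32% = £3520
  → £20120

£20120 > £11220, so the regular income tax governs.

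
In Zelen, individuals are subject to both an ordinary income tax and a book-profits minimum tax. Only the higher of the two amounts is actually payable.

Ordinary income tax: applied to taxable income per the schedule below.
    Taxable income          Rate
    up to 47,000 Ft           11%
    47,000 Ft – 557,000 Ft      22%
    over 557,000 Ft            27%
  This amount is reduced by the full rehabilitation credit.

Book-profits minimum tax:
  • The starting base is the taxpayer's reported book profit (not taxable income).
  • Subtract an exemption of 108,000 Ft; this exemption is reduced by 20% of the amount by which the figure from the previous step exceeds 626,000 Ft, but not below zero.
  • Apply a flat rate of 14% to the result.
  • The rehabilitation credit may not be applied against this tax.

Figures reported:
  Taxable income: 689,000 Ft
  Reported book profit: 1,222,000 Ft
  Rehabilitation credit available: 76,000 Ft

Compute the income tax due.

171,080 Ft

Book-profits minimum tax:
  Base (reported book profit): 1,222,000 Ft
  Exemption: 20% × (1,222,000 Ft − 626,000 Ft) = 119,200 Ft ≥ 108,000 Ft, so the exemption is fully phased out
  Base: 1,222,000 Ft − 0 Ft = 1,222,000 Ft
  1,222,000 Ft × 14% = 171,080 Ft

Ordinary income tax:
  47,000 Ft × 11% = 5,170 Ft
  510,000 Ft × 22% = 112,200 Ft
  132,000 Ft × 27% = 35,640 Ft
  → 153,010 Ft
  Less rehabilitation credit 76,000 Ft → 77,010 Ft

171,080 Ft > 77,010 Ft, so the book-profits minimum tax is the binding amount.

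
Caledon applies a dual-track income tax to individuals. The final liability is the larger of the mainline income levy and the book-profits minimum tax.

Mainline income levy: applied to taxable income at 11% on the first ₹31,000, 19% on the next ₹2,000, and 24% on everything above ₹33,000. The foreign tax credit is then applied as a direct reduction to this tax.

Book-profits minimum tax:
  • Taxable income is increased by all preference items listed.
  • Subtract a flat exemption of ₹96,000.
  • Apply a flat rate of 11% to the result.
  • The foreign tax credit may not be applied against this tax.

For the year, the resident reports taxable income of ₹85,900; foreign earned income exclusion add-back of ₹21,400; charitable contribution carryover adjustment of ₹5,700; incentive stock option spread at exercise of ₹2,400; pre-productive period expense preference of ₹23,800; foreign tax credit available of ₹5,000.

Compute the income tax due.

₹11,486

Book-profits minimum tax:
  Adjusted income: ₹85,900 + ₹21,400 + ₹5,700 + ₹2,400 + ₹23,800 = ₹139,200
  Less exemption ₹96,000 → base ₹43,200
  ₹43,200 × 11% = ₹4,752

Mainline income levy:
  ₹31,000 × 11% = ₹3,410
  ₹2,000 × 19% = ₹380
  ₹52,900 × 24% = ₹12,696
  → ₹16,486
  Less foreign tax credit ₹5,000 → ₹11,486

₹11,486 > ₹4,752, so the mainline income levy governs.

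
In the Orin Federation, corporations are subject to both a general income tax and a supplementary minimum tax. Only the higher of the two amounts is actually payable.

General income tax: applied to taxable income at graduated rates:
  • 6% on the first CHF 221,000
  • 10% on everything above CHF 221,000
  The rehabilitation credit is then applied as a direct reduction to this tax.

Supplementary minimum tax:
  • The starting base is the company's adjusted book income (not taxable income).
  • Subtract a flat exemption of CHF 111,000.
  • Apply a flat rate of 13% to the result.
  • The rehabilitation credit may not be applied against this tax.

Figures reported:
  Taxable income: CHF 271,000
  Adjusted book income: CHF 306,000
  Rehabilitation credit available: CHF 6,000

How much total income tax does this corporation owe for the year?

CHF 25,350

General income tax:
  CHF 221,000 × 6% = CHF 13,260
  CHF 50,000 × 10% = CHF 5,000
  → CHF 18,260
  Less rehabilitation credit CHF 6,000 → CHF 12,260

Supplementary minimum tax:
  Base (adjusted book income): CHF 306,000
  Less exemption CHF 111,000 → base CHF 195,000
  CHF 195,000 × 13% = CHF 25,350

CHF 25,350 > CHF 12,260, so the supplementary minimum tax is the binding amount.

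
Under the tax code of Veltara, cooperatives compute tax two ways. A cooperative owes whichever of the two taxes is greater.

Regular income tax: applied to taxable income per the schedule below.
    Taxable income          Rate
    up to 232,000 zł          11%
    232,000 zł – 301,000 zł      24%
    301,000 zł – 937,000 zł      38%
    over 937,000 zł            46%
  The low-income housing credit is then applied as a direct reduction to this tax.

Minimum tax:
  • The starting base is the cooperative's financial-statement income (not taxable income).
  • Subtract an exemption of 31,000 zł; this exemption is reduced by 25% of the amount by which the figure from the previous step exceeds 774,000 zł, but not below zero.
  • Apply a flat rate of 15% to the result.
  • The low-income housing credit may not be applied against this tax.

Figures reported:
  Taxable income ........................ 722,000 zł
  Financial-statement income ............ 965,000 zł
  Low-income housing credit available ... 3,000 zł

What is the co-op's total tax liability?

199,060 zł

Regular income tax:
  232,000 zł × 11% = 25,520 zł
  69,000 zł × 24% = 16,560 zł
  421,000 zł × 38% = 159,980 zł
  → 202,060 zł
  Less low-income housing credit 3,000 zł → 199,060 zł

Minimum tax:
  Base (financial-statement income): 965,000 zł
  Exemption: 25% × (965,000 zł − 774,000 zł) = 47,750 zł ≥ 31,000 zł, so the exemption is fully phased out
  Base: 965,000 zł − 0 zł = 965,000 zł
  965,000 zł × 15% = 144,750 zł

199,060 zł > 144,750 zł, so the regular income tax governs.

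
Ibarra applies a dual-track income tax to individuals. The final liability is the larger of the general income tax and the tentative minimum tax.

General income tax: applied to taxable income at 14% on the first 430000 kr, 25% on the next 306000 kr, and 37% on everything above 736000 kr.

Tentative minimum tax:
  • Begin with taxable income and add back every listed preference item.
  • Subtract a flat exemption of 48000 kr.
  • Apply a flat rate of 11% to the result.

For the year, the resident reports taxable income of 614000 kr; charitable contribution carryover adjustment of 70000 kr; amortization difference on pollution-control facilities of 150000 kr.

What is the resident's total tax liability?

106200 kr

General income tax:
  430000 kr × 14% = 60200 kr
  184000 kr × 25% = 46000 kr
  → 106200 kr

Tentative minimum tax:
  Adjusted income: 614000 kr + 70000 kr + 150000 kr = 834000 kr
  Less exemption 48000 kr → base 786000 kr
  786000 kr × 11% = 86460 kr

106200 kr > 86460 kr, so the general income tax governs.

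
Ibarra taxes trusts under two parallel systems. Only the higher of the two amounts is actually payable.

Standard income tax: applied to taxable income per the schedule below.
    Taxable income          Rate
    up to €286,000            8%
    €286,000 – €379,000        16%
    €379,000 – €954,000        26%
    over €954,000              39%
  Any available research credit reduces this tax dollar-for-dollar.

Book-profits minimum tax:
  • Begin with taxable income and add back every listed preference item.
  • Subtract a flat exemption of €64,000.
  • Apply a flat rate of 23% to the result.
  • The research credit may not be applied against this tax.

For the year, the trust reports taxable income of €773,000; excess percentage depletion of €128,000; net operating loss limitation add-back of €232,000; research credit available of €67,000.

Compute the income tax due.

€245,870

Standard income tax:
  €286,000 × 8% = €22,880
  €93,000 × 16% = €14,880
  €394,000 × 26% = €102,440
  → €140,200
  Less research credit €67,000 → €73,200

Book-profits minimum tax:
  Adjusted income: €773,000 + €128,000 + €232,000 = €1,133,000
  Less exemption €64,000 → base €1,069,000
  €1,069,000 × 23% = €245,870

€245,870 > €73,200, so the book-profits minimum tax is the binding amount.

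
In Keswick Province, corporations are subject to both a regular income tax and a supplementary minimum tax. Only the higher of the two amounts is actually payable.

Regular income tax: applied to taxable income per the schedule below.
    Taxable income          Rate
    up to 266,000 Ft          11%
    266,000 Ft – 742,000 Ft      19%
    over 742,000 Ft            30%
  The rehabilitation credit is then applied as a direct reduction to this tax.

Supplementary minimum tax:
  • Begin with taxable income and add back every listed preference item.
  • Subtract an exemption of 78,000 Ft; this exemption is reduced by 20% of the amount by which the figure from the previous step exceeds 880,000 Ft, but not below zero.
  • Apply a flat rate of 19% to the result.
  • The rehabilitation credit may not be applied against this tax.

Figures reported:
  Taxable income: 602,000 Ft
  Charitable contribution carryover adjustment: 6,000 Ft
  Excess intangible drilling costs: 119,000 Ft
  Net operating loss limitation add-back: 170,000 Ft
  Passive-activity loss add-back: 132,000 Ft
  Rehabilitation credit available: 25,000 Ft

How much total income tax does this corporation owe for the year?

186,352 Ft

Supplementary minimum tax:
  Adjusted income: 602,000 Ft + 6,000 Ft + 119,000 Ft + 170,000 Ft + 132,000 Ft = 1,029,000 Ft
  Exemption: 78,000 Ft − 20% × (1,029,000 Ft − 880,000 Ft) = 78,000 Ft − 29,800 Ft = 48,200 Ft
  Base: 1,029,000 Ft − 48,200 Ft = 980,800 Ft
  980,800 Ft × 19% = 186,352 Ft

Regular income tax:
  266,000 Ft × 11% = 29,260 Ft
  336,000 Ft × 19% = 63,840 Ft
  → 93,100 Ft
  Less rehabilitation credit 25,000 Ft → 68,100 Ft

186,352 Ft > 68,100 Ft, so the supplementary minimum tax is the binding amount.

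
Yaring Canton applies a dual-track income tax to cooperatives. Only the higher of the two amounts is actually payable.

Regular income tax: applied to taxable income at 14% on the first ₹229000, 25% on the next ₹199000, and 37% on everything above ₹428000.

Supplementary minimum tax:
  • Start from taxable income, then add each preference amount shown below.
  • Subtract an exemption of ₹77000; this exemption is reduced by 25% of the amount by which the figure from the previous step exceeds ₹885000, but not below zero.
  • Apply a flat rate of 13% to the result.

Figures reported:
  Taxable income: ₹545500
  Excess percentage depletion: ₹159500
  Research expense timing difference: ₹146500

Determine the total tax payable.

₹125285

Regular income tax:
  ₹229000 × 14% = ₹32060
  ₹199000 × 25% = ₹49750
  ₹117500 × 37% = ₹43475
  → ₹125285

Supplementary minimum tax:
  Adjusted income: ₹545500 + ₹159500 + ₹146500 = ₹851500
  Exemption: ₹851500 ≤ ₹885000, so full ₹77000 applies
  Base: ₹851500 − ₹77000 = ₹774500
  ₹774500 × 13% = ₹100685

₹125285 > ₹100685, so the regular income tax governs.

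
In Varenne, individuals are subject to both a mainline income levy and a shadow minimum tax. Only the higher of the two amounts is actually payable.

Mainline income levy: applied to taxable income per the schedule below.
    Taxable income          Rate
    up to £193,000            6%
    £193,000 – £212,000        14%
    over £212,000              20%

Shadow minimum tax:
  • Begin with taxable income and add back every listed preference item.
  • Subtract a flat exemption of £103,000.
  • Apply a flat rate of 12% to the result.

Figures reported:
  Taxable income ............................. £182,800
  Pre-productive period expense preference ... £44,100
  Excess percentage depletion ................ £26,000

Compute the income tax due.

Shadow minimum tax:
  Adjusted income: £182,800 + £44,100 + £26,000 = £252,900
  Less exemption £103,000 → base £149,900
  £149,900 × 12% = £17,988

Mainline income levy:
  £182,800 × 6% = £10,968

£17,988 > £10,968, so the shadow minimum tax is the binding amount.

£17,988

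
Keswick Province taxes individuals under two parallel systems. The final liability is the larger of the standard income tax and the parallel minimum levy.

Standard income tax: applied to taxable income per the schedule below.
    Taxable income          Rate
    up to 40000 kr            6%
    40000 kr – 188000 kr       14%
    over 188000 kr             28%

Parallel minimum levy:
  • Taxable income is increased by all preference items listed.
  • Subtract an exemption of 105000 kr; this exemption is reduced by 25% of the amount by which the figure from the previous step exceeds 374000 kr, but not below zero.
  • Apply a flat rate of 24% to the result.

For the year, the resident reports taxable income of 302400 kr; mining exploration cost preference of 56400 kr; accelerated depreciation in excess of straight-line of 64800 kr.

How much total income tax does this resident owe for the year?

Standard income tax:
  40000 kr × 6% = 2400 kr
  148000 kr × 14% = 20720 kr
  114400 kr × 28% = 32032 kr
  → 55152 kr

Parallel minimum levy:
  Adjusted income: 302400 kr + 56400 kr + 64800 kr = 423600 kr
  Exemption: 105000 kr − 25% × (423600 kr − 374000 kr) = 105000 kr − 12400 kr = 92600 kr
  Base: 423600 kr − 92600 kr = 331000 kr
  331000 kr × 24% = 79440 kr

79440 kr > 55152 kr, so the parallel minimum levy is the binding amount.

79440 kr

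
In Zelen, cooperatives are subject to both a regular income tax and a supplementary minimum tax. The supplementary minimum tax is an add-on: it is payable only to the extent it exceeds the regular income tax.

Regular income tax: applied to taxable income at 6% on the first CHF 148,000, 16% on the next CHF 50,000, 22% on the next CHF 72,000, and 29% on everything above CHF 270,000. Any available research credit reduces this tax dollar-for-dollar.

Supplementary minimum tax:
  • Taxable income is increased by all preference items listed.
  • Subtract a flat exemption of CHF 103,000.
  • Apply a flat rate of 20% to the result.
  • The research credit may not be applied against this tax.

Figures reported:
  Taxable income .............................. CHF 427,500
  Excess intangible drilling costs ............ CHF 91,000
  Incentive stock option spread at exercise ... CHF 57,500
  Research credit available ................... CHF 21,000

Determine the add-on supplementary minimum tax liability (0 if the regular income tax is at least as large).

Supplementary minimum tax:
  Adjusted income: CHF 427,500 + CHF 91,000 + CHF 57,500 = CHF 576,000
  Less exemption CHF 103,000 → base CHF 473,000
  CHF 473,000 × 20% = CHF 94,600

Regular income tax:
  CHF 148,000 × 6% = CHF 8,880
  CHF 50,000 × 16% = CHF 8,000
  CHF 72,000 × 22% = CHF 15,840
  CHF 157,500 × 29% = CHF 45,675
  → CHF 78,395
  Less research credit CHF 21,000 → CHF 57,395

Excess of supplementary minimum tax over regular income tax: CHF 94,600 − CHF 57,395 = CHF 37,205.

CHF 37,205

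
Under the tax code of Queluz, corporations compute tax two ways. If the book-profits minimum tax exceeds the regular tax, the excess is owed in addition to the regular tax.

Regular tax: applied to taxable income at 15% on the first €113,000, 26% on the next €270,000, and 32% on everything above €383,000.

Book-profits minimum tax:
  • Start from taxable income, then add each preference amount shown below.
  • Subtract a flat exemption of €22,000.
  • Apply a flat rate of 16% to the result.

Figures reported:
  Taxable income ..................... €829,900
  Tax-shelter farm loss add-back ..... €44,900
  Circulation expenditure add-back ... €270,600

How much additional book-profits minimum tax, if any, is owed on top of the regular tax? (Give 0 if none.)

€0

Regular tax:
  €113,000 × 15% = €16,950
  €270,000 × 26% = €70,200
  €446,900 × 32% = €143,008
  → €230,158

Book-profits minimum tax:
  Adjusted income: €829,900 + €44,900 + €270,600 = €1,145,400
  Less exemption €22,000 → base €1,123,400
  €1,123,400 × 16% = €179,744

€179,744 ≤ €230,158, so no add-on is due.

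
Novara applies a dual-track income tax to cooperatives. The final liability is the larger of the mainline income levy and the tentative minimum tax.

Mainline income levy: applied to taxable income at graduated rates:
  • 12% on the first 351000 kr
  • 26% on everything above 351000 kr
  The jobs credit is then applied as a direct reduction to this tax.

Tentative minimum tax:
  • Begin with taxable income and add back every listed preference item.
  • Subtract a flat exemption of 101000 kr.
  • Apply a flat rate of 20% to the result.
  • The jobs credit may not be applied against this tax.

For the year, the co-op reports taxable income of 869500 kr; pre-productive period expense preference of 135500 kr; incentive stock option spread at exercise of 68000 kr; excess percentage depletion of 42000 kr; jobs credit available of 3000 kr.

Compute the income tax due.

Mainline income levy:
  351000 kr × 12% = 42120 kr
  518500 kr × 26% = 134810 kr
  → 176930 kr
  Less jobs credit 3000 kr → 173930 kr

Tentative minimum tax:
  Adjusted income: 869500 kr + 135500 kr + 68000 kr + 42000 kr = 1115000 kr
  Less exemption 101000 kr → base 1014000 kr
  1014000 kr × 20% = 202800 kr

202800 kr > 173930 kr, so the tentative minimum tax is the binding amount.

202800 kr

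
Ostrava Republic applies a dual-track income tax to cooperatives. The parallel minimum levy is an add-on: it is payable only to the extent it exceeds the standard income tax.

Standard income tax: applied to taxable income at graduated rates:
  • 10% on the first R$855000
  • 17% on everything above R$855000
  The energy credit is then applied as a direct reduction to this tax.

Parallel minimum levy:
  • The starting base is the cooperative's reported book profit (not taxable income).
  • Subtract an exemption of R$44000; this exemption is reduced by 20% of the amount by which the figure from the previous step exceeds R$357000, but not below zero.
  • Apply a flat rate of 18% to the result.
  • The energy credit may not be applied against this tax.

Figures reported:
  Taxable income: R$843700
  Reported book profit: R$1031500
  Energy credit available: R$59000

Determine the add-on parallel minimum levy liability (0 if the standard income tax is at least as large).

R$160300

Standard income tax:
  R$843700 × 10% = R$84370
  Less energy credit R$59000 → R$25370

Parallel minimum levy:
  Base (reported book profit): R$1031500
  Exemption: 20% × (R$1031500 − R$357000) = R$134900 ≥ R$44000, so the exemption is fully phased out
  Base: R$1031500 − R$0 = R$1031500
  R$1031500 × 18% = R$185670

Excess of parallel minimum levy over standard income tax: R$185670 − R$25370 = R$160300.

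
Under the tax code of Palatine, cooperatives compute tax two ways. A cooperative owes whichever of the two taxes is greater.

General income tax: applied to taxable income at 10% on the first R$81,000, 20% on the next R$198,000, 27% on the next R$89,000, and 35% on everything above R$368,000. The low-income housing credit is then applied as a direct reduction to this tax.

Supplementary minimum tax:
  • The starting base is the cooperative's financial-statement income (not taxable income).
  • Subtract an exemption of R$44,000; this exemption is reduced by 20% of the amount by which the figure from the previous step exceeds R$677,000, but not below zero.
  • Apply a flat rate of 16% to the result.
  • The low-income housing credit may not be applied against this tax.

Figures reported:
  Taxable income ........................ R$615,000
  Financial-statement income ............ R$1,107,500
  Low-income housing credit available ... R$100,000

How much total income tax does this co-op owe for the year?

R$177,200

General income tax:
  R$81,000 × 10% = R$8,100
  R$198,000 × 20% = R$39,600
  R$89,000 × 27% = R$24,030
  R$247,000 × 35% = R$86,450
  → R$158,180
  Less low-income housing credit R$100,000 → R$58,180

Supplementary minimum tax:
  Base (financial-statement income): R$1,107,500
  Exemption: 20% × (R$1,107,500 − R$677,000) = R$86,100 ≥ R$44,000, so the exemption is fully phased out
  Base: R$1,107,500 − R$0 = R$1,107,500
  R$1,107,500 × 16% = R$177,200

R$177,200 > R$58,180, so the supplementary minimum tax is the binding amount.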